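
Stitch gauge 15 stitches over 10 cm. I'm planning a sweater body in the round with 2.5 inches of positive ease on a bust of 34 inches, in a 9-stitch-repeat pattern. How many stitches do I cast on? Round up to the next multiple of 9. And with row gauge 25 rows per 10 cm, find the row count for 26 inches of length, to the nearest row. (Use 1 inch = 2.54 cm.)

Finished = 34 + 2.5 = 36.5 inches.
36.5 inches × 2.54 = 92.71 cm.
15/10 = 1.5 sts per cm; 92.71 × 1.5 = 139.06 sts.
Next multiple of 9 → 144.
26 inches = 66.04 cm; × 2.5 = 165.10 → 165 rows.

Cast on 144 stitches; work 165 rows.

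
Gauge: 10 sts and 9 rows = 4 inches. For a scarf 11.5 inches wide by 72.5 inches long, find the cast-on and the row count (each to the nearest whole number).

Stitch gauge = 10/4 = 2.5 sts/in; 11.5 × 2.5 = 28.75 → 29 sts.
Row gauge = 9/4 = 2.25 rows/in; 72.5 × 2.25 = 163.12 → 163 rows.

Cast on 29 stitches and work 163 rows.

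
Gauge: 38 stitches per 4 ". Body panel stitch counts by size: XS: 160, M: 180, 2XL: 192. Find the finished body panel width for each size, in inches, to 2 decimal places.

38/4 = 9.5 sts per in.
XS: 160 / 9.5 = 16.842 → 16.84 in.
M: 180 / 9.5 = 18.947 → 18.95 in.
2XL: 192 / 9.5 = 20.211 → 20.21 in.

XS 16.84 inches; M 18.95 inches; 2XL 20.21 inches.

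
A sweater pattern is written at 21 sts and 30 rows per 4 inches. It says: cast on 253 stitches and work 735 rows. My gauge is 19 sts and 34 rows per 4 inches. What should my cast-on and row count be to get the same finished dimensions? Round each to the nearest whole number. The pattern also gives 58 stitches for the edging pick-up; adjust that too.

Stitches: 253 × 19/21 = 228.90 → 229.
Rows: 735 × 34/30 = 833.00 → 833.
edging pick-up: 58 × 19/21 = 52.48 → 52.

Cast on 229 stitches; work 833 rows; edging pick-up 52 stitches.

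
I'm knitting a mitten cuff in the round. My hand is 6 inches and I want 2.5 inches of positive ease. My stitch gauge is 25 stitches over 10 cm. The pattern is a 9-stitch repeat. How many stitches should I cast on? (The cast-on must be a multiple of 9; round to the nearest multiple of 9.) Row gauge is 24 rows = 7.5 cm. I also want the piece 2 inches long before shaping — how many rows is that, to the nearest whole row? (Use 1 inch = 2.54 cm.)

Cast on 54 stitches; work 16 rows.

Finished = 6 + 2.5 = 8.5 inches.
8.5 inches × 2.54 = 21.59 cm.
25/10 = 2.5 sts per cm; 21.59 × 2.5 = 53.98 sts.
Nearest multiple of 9 → 54.
2 inches = 5.08 cm; × 3.2 = 16.26 → 16 rows.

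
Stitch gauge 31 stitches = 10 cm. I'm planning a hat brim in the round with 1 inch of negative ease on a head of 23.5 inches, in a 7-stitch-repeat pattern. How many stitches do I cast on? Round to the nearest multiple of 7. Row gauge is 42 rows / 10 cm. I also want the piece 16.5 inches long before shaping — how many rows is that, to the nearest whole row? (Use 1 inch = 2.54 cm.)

Finished = 23.5 − 1 = 22.5 inches.
22.5 inches × 2.54 = 57.15 cm.
31/10 = 3.1 sts per cm; 57.15 × 3.1 = 177.16 sts.
Nearest multiple of 7 → 175.
16.5 inches = 41.91 cm; × 4.2 = 176.02 → 176 rows.

Cast on 175 stitches; work 176 rows.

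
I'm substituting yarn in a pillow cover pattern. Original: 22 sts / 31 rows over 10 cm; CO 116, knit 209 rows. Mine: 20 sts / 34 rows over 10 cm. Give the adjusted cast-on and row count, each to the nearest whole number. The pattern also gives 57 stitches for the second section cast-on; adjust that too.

Stitches: 116 × 20/22 = 105.45 → 105.
Rows: 209 × 34/31 = 229.23 → 229.
second section cast-on: 57 × 20/22 = 51.82 → 52.

Cast on 105 stitches; work 229 rows; second section cast-on 52 stitches.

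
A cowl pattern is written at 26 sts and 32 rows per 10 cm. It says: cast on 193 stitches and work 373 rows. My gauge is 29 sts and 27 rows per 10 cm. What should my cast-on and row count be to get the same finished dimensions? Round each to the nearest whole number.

Stitches: 193 × 29/26 = 215.27 → 215.
Rows: 373 × 27/32 = 314.72 → 315.

Cast on 215 stitches; work 315 rows.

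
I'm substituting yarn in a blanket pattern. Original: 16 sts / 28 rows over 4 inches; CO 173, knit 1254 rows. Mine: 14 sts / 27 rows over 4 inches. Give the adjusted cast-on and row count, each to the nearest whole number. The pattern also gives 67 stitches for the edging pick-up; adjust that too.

Stitches: 173 × 14/16 = 151.38 → 151.
Rows: 1254 × 27/28 = 1209.21 → 1209.
edging pick-up: 67 × 14/16 = 58.62 → 59.

Cast on 151 stitches; work 1209 rows; edging pick-up 59 stitches.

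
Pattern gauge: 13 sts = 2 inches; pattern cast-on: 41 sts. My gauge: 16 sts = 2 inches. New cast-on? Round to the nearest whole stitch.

Scale factor = 16 / 13 = 1.231.
41 × 16 / 13 = 50.46 sts.
→ 50 sts.

CO 50 sts.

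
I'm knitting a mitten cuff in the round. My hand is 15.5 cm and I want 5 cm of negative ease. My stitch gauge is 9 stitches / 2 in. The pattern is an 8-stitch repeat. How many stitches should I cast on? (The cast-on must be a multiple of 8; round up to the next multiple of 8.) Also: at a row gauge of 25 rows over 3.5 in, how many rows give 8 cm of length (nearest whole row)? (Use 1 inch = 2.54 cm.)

Finished = 15.5 − 5 = 10.5 cm.
10.5 cm × 1/2.54 = 4.13 inches.
9/2 = 4.5 sts per in; 4.13 × 4.5 = 18.60 sts.
Next multiple of 8 → 24.
8 cm = 3.15 inches; × 7.143 = 22.50 → 22 rows.

Cast on 24 stitches; work 22 rows.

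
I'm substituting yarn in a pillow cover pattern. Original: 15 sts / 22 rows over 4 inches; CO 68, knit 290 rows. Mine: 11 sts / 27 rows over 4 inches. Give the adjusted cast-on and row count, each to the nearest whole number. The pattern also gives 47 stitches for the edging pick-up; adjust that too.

Stitches: 68 × 11/15 = 49.87 → 50.
Rows: 290 × 27/22 = 355.91 → 356.
edging pick-up: 47 × 11/15 = 34.47 → 34.

Cast on 50 stitches; work 356 rows; edging pick-up 34 stitches.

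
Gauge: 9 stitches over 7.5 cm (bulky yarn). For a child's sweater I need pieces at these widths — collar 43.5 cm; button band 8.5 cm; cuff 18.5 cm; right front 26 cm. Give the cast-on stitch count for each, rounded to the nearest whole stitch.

Rate = 9/7.5 = 1.2 sts per cm.
collar: 43.5 × 1.2 = 52.20 → 52.
button band: 8.5 × 1.2 = 10.20 → 10.
cuff: 18.5 × 1.2 = 22.20 → 22.
right front: 26 × 1.2 = 31.20 → 31.

collar 52; button band 10; cuff 22; right front 31.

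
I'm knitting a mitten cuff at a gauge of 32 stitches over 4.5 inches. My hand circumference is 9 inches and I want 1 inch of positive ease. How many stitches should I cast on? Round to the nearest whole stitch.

Cast on 71 stitches.

Finished = 9 + 1 = 10 in.
32 / 4.5 = 7.111 sts per inch.
10.00 × 7.111 = 71.11 sts.
→ 71 sts.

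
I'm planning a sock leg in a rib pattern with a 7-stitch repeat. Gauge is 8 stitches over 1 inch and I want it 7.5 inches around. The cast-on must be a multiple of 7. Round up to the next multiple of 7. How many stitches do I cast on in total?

8 / 1 = 8 sts per inch.
7.5 × 8 = 60.00 sts.
Next multiple of 7: 63.

Cast on 63 stitches.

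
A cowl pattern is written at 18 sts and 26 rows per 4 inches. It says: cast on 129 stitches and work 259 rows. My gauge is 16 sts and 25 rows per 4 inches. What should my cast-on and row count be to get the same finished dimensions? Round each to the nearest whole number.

Cast on 115 stitches; work 249 rows.

Stitches: 129 × 16/18 = 114.67 → 115.
Rows: 259 × 25/26 = 249.04 → 249.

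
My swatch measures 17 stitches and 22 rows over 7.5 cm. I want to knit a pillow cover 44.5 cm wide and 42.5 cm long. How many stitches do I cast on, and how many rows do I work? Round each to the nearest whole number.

Cast on 101 stitches and work 125 rows.

Stitch gauge = 17/7.5 = 2.267 sts/cm; 44.5 × 2.267 = 100.87 → 101 sts.
Row gauge = 22/7.5 = 2.933 rows/cm; 42.5 × 2.933 = 124.67 → 125 rows.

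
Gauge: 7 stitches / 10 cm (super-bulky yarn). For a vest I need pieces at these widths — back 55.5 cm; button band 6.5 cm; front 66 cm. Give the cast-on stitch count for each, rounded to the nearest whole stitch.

back 39; button band 5; front 46.

Rate = 7/10 = 0.7 sts per cm.
back: 55.5 × 0.7 = 38.85 → 39.
button band: 6.5 × 0.7 = 4.55 → 5.
front: 66 × 0.7 = 46.20 → 46.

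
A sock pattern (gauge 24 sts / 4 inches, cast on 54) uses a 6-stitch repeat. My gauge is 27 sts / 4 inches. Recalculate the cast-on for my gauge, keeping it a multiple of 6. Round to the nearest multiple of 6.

54 × 27 / 24 = 60.75.
Nearest multiple of 6: 60.

CO 60 sts.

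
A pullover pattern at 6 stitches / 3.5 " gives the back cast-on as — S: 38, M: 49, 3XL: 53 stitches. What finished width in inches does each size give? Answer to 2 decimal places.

6/3.5 = 1.714 sts per in.
S: 38 / 1.714 = 22.167 → 22.17 in.
M: 49 / 1.714 = 28.583 → 28.58 in.
3XL: 53 / 1.714 = 30.917 → 30.92 in.

S 22.17 inches; M 28.58 inches; 3XL 30.92 inches.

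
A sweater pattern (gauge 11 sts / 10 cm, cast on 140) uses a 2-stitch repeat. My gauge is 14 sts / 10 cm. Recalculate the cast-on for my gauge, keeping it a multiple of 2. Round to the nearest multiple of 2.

140 × 14 / 11 = 178.18.
Nearest multiple of 2: 178.

CO 178 sts.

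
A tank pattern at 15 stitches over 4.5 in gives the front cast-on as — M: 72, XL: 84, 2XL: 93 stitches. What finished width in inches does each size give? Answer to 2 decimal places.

M 21.60 inches; XL 25.20 inches; 2XL 27.90 inches.

15/4.5 = 3.333 sts per in.
M: 72 / 3.333 = 21.600 → 21.60 in.
XL: 84 / 3.333 = 25.200 → 25.20 in.
2XL: 93 / 3.333 = 27.900 → 27.90 in.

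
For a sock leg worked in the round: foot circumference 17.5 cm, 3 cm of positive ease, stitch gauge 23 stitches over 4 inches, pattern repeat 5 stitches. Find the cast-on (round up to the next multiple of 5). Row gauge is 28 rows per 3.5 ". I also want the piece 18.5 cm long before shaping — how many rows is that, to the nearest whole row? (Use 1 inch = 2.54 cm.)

Finished = 17.5 + 3 = 20.5 cm.
20.5 cm × 1/2.54 = 8.07 inches.
23/4 = 5.75 sts per in; 8.07 × 5.75 = 46.41 sts.
Next multiple of 5 → 50.
18.5 cm = 7.28 inches; × 8 = 58.27 → 58 rows.

Cast on 50 stitches; work 58 rows.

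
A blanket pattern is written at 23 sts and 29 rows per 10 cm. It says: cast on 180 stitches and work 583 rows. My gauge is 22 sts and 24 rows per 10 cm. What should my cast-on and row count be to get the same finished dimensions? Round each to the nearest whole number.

Cast on 172 stitches; work 482 rows.

Stitches: 180 × 22/23 = 172.17 → 172.
Rows: 583 × 24/29 = 482.48 → 482.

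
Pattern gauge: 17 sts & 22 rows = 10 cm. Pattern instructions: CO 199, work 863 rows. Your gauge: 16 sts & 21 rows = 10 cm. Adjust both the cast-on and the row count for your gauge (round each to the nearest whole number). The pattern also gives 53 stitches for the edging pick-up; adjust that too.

Stitches: 199 × 16/17 = 187.29 → 187.
Rows: 863 × 21/22 = 823.77 → 824.
edging pick-up: 53 × 16/17 = 49.88 → 50.

Cast on 187 stitches; work 824 rows; edging pick-up 50 stitches.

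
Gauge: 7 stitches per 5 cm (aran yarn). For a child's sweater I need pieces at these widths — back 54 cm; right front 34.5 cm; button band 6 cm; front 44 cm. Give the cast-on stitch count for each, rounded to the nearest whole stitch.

Rate = 7/5 = 1.4 sts per cm.
back: 54 × 1.4 = 75.60 → 76.
right front: 34.5 × 1.4 = 48.30 → 48.
button band: 6 × 1.4 = 8.40 → 8.
front: 44 × 1.4 = 61.60 → 62.

back 76; right front 48; button band 8; front 62.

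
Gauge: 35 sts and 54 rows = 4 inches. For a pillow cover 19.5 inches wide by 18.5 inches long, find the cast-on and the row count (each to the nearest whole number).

Stitch gauge = 35/4 = 8.75 sts/in; 19.5 × 8.75 = 170.62 → 171 sts.
Row gauge = 54/4 = 13.5 rows/in; 18.5 × 13.5 = 249.75 → 250 rows.

Cast on 171 stitches and work 250 rows.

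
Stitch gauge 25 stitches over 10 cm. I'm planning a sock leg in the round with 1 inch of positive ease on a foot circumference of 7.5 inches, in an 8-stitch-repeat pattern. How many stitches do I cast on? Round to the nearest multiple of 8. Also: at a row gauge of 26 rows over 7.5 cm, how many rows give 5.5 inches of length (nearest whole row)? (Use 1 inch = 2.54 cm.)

Finished = 7.5 + 1 = 8.5 inches.
8.5 inches × 2.54 = 21.59 cm.
25/10 = 2.5 sts per cm; 21.59 × 2.5 = 53.98 sts.
Nearest multiple of 8 → 56.
5.5 inches = 13.97 cm; × 3.467 = 48.43 → 48 rows.

Cast on 56 stitches; work 48 rows.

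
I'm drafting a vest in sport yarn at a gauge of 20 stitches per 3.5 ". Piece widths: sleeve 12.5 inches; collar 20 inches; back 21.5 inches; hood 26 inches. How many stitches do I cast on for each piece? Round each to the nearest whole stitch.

sleeve 71; collar 114; back 123; hood 149.

Rate = 20/3.5 = 5.714 sts per in.
sleeve: 12.5 × 5.714 = 71.43 → 71.
collar: 20 × 5.714 = 114.29 → 114.
back: 21.5 × 5.714 = 122.86 → 123.
hood: 26 × 5.714 = 148.57 → 149.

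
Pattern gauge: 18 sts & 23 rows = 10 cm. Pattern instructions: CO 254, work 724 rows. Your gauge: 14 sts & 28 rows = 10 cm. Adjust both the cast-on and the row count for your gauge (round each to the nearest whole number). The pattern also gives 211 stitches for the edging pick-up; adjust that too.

Cast on 198 stitches; work 881 rows; edging pick-up 164 stitches.

Stitches: 254 × 14/18 = 197.56 → 198.
Rows: 724 × 28/23 = 881.39 → 881.
edging pick-up: 211 × 14/18 = 164.11 → 164.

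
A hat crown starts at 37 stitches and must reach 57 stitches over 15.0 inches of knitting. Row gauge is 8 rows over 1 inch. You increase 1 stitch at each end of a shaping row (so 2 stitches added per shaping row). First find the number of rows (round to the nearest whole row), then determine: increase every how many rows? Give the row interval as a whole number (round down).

Increase every 12th row.

Rows = 15.0 × 8 = 120.0 → 120 rows.
Stitches to add: 20 → 10 shaping rows (at 2 st each).
120 / 10 = 12.00 → every 12 rows.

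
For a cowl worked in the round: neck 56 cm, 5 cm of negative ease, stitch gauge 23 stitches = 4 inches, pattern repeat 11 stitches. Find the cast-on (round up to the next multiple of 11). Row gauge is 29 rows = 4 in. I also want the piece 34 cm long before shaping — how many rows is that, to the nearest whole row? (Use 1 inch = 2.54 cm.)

Cast on 121 stitches; work 97 rows.

Finished = 56 − 5 = 51 cm.
51 cm × 1/2.54 = 20.08 inches.
23/4 = 5.75 sts per in; 20.08 × 5.75 = 115.45 sts.
Next multiple of 11 → 121.
34 cm = 13.39 inches; × 7.25 = 97.05 → 97 rows.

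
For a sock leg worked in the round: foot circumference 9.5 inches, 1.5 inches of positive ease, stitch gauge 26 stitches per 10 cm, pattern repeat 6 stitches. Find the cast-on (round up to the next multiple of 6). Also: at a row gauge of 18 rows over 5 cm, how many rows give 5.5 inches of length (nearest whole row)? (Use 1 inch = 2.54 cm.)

Finished = 9.5 + 1.5 = 11 inches.
11 inches × 2.54 = 27.94 cm.
26/10 = 2.6 sts per cm; 27.94 × 2.6 = 72.64 sts.
Next multiple of 6 → 78.
5.5 inches = 13.97 cm; × 3.6 = 50.29 → 50 rows.

Cast on 78 stitches; work 50 rows.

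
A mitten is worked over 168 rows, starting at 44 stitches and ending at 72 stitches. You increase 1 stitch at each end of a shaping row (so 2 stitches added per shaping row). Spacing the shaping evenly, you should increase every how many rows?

Increase every 12th row.

Stitches to add: |72 − 44| = 28.
Shaping rows needed: 28 / 2 = 14.
168 rows / 14 = every 12 rows.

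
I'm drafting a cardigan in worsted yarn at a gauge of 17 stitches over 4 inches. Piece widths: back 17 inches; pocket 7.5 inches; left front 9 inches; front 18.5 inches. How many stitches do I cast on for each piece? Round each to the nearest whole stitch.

back 72; pocket 32; left front 38; front 79.

Rate = 17/4 = 4.25 sts per in.
back: 17 × 4.25 = 72.25 → 72.
pocket: 7.5 × 4.25 = 31.88 → 32.
left front: 9 × 4.25 = 38.25 → 38.
front: 18.5 × 4.25 = 78.62 → 79.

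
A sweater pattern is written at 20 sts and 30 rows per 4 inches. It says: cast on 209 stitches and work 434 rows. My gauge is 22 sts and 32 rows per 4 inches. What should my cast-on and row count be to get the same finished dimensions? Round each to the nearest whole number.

Cast on 230 stitches; work 463 rows.

Stitches: 209 × 22/20 = 229.90 → 230.
Rows: 434 × 32/30 = 462.93 → 463.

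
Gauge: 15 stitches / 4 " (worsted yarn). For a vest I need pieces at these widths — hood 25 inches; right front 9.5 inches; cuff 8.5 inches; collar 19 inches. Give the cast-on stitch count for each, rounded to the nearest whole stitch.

hood 94; right front 36; cuff 32; collar 71.

Rate = 15/4 = 3.75 sts per in.
hood: 25 × 3.75 = 93.75 → 94.
right front: 9.5 × 3.75 = 35.62 → 36.
cuff: 8.5 × 3.75 = 31.88 → 32.
collar: 19 × 3.75 = 71.25 → 71.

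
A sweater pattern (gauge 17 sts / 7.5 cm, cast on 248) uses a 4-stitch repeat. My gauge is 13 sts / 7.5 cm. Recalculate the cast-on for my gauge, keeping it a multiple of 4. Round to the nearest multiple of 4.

CO 188 sts.

248 × 13 / 17 = 189.65.
Nearest multiple of 4: 188.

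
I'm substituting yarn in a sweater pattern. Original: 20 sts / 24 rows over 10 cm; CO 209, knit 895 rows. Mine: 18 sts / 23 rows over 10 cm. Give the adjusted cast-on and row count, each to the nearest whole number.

Cast on 188 stitches; work 858 rows.

Stitches: 209 × 18/20 = 188.10 → 188.
Rows: 895 × 23/24 = 857.71 → 858.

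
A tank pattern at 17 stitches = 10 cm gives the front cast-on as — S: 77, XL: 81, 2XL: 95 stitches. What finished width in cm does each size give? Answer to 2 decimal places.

S 45.29 cm; XL 47.65 cm; 2XL 55.88 cm.

17/10 = 1.7 sts per cm.
S: 77 / 1.7 = 45.294 → 45.29 cm.
XL: 81 / 1.7 = 47.647 → 47.65 cm.
2XL: 95 / 1.7 = 55.882 → 55.88 cm.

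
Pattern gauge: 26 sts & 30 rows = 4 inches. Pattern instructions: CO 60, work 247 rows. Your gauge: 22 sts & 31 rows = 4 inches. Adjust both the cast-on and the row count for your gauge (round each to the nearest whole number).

Cast on 51 stitches; work 255 rows.

Stitches: 60 × 22/26 = 50.77 → 51.
Rows: 247 × 31/30 = 255.23 → 255.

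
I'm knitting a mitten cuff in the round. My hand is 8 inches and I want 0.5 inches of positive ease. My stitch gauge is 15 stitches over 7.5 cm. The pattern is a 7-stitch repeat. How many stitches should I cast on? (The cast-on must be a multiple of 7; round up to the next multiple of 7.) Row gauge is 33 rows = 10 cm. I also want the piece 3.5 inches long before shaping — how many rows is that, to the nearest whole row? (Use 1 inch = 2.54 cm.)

Finished = 8 + 0.5 = 8.5 inches.
8.5 inches × 2.54 = 21.59 cm.
15/7.5 = 2 sts per cm; 21.59 × 2 = 43.18 sts.
Next multiple of 7 → 49.
3.5 inches = 8.89 cm; × 3.3 = 29.34 → 29 rows.

Cast on 49 stitches; work 29 rows.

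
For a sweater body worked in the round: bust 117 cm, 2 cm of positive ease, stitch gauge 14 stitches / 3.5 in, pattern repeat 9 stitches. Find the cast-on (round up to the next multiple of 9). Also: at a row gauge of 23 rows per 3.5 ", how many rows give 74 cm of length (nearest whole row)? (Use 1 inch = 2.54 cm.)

Finished = 117 + 2 = 119 cm.
119 cm × 1/2.54 = 46.85 inches.
14/3.5 = 4 sts per in; 46.85 × 4 = 187.40 sts.
Next multiple of 9 → 189.
74 cm = 29.13 inches; × 6.571 = 191.45 → 191 rows.

Cast on 189 stitches; work 191 rows.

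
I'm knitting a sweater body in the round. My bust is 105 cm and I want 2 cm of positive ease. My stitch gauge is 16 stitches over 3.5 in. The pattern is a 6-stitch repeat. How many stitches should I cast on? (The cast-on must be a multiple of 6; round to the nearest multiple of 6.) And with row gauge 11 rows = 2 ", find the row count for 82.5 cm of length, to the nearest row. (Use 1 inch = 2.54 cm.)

Cast on 192 stitches; work 179 rows.

Finished = 105 + 2 = 107 cm.
107 cm × 1/2.54 = 42.13 inches.
16/3.5 = 4.571 sts per in; 42.13 × 4.571 = 192.58 sts.
Nearest multiple of 6 → 192.
82.5 cm = 32.48 inches; × 5.5 = 178.64 → 179 rows.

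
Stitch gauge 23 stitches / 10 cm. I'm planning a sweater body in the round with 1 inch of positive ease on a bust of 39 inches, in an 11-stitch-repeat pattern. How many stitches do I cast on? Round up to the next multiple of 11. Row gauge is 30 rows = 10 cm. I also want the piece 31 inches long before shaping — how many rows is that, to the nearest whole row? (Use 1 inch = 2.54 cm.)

Cast on 242 stitches; work 236 rows.

Finished = 39 + 1 = 40 inches.
40 inches × 2.54 = 101.60 cm.
23/10 = 2.3 sts per cm; 101.60 × 2.3 = 233.68 sts.
Next multiple of 11 → 242.
31 inches = 78.74 cm; × 3 = 236.22 → 236 rows.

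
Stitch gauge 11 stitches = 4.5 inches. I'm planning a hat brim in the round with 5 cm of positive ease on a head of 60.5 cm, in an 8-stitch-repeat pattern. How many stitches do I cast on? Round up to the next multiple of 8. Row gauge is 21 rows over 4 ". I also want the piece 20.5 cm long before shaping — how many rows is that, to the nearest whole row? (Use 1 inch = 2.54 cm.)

Cast on 64 stitches; work 42 rows.

Finished = 60.5 + 5 = 65.5 cm.
65.5 cm × 1/2.54 = 25.79 inches.
11/4.5 = 2.444 sts per in; 25.79 × 2.444 = 63.04 sts.
Next multiple of 8 → 64.
20.5 cm = 8.07 inches; × 5.25 = 42.37 → 42 rows.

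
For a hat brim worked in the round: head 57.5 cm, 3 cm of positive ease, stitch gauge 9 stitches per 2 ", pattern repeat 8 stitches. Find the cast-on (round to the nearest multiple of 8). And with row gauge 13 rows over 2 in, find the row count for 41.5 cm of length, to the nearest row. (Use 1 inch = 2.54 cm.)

Finished = 57.5 + 3 = 60.5 cm.
60.5 cm × 1/2.54 = 23.82 inches.
9/2 = 4.5 sts per in; 23.82 × 4.5 = 107.19 sts.
Nearest multiple of 8 → 104.
41.5 cm = 16.34 inches; × 6.5 = 106.20 → 106 rows.

Cast on 104 stitches; work 106 rows.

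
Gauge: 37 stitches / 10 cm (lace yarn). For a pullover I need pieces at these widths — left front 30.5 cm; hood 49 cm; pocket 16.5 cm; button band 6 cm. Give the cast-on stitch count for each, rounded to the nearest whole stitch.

Rate = 37/10 = 3.7 sts per cm.
left front: 30.5 × 3.7 = 112.85 → 113.
hood: 49 × 3.7 = 181.30 → 181.
pocket: 16.5 × 3.7 = 61.05 → 61.
button band: 6 × 3.7 = 22.20 → 22.

left front 113; hood 181; pocket 61; button band 22.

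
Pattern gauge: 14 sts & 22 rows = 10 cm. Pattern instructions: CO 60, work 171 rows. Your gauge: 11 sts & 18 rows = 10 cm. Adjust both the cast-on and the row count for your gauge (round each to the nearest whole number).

Stitches: 60 × 11/14 = 47.14 → 47.
Rows: 171 × 18/22 = 139.91 → 140.

Cast on 47 stitches; work 140 rows.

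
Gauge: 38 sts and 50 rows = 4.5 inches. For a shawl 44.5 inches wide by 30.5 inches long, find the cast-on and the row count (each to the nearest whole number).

Stitch gauge = 38/4.5 = 8.444 sts/in; 44.5 × 8.444 = 375.78 → 376 sts.
Row gauge = 50/4.5 = 11.111 rows/in; 30.5 × 11.111 = 338.89 → 339 rows.

Cast on 376 stitches and work 339 rows.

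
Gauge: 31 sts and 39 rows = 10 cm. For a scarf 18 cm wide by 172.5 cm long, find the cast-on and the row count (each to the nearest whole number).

Stitch gauge = 31/10 = 3.1 sts/cm; 18 × 3.1 = 55.80 → 56 sts.
Row gauge = 39/10 = 3.9 rows/cm; 172.5 × 3.9 = 672.75 → 673 rows.

Cast on 56 stitches and work 673 rows.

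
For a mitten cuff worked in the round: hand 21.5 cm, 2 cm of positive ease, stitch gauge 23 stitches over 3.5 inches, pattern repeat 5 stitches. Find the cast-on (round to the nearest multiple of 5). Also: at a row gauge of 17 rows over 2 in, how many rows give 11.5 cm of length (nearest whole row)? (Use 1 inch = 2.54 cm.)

Cast on 60 stitches; work 38 rows.

Finished = 21.5 + 2 = 23.5 cm.
23.5 cm × 1/2.54 = 9.25 inches.
23/3.5 = 6.571 sts per in; 9.25 × 6.571 = 60.80 sts.
Nearest multiple of 5 → 60.
11.5 cm = 4.53 inches; × 8.5 = 38.48 → 38 rows.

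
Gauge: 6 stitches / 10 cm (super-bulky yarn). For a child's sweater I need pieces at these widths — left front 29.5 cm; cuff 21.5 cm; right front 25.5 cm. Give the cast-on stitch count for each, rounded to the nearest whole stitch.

left front 18; cuff 13; right front 15.

Rate = 6/10 = 0.6 sts per cm.
left front: 29.5 × 0.6 = 17.70 → 18.
cuff: 21.5 × 0.6 = 12.90 → 13.
right front: 25.5 × 0.6 = 15.30 → 15.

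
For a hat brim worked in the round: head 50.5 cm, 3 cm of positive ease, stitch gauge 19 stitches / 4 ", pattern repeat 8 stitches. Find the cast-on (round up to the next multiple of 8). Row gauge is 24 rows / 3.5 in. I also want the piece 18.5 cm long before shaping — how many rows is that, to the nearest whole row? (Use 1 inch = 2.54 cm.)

Cast on 104 stitches; work 50 rows.

Finished = 50.5 + 3 = 53.5 cm.
53.5 cm × 1/2.54 = 21.06 inches.
19/4 = 4.75 sts per in; 21.06 × 4.75 = 100.05 sts.
Next multiple of 8 → 104.
18.5 cm = 7.28 inches; × 6.857 = 49.94 → 50 rows.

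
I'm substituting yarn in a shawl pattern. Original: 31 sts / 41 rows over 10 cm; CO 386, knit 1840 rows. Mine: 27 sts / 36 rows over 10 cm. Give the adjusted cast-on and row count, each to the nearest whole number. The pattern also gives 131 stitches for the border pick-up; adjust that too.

Stitches: 386 × 27/31 = 336.19 → 336.
Rows: 1840 × 36/41 = 1615.61 → 1616.
border pick-up: 131 × 27/31 = 114.10 → 114.

Cast on 336 stitches; work 1616 rows; border pick-up 114 stitches.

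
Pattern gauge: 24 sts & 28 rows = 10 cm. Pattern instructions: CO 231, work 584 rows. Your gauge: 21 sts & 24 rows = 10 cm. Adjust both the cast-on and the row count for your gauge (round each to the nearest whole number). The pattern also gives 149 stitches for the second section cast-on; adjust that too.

Cast on 202 stitches; work 501 rows; second section cast-on 130 stitches.

Stitches: 231 × 21/24 = 202.12 → 202.
Rows: 584 × 24/28 = 500.57 → 501.
second section cast-on: 149 × 21/24 = 130.38 → 130.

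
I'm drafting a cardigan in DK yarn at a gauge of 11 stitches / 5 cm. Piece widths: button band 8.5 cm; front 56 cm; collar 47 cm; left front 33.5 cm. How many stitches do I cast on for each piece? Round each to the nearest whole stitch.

Rate = 11/5 = 2.2 sts per cm.
button band: 8.5 × 2.2 = 18.70 → 19.
front: 56 × 2.2 = 123.20 → 123.
collar: 47 × 2.2 = 103.40 → 103.
left front: 33.5 × 2.2 = 73.70 → 74.

button band 19; front 123; collar 103; left front 74.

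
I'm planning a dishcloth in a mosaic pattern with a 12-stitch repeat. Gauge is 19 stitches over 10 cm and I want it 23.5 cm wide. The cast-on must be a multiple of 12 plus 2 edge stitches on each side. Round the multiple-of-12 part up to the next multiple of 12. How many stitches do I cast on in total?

19 / 10 = 1.9 sts per cm.
23.5 × 1.9 = 44.65 sts.
Less 4 edge sts → 40.65 for the repeat.
Next multiple of 12: 48.
Add back 4 edge sts → 52.

CO 52 sts.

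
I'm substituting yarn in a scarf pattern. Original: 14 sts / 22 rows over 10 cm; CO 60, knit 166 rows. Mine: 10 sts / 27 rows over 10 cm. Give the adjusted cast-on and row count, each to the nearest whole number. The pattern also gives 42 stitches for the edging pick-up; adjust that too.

Stitches: 60 × 10/14 = 42.86 → 43.
Rows: 166 × 27/22 = 203.73 → 204.
edging pick-up: 42 × 10/14 = 30.00 → 30.

Cast on 43 stitches; work 204 rows; edging pick-up 30 stitches.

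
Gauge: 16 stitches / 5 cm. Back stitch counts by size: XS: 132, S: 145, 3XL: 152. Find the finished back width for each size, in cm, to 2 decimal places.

XS 41.25 cm; S 45.31 cm; 3XL 47.50 cm.

16/5 = 3.2 sts per cm.
XS: 132 / 3.2 = 41.250 → 41.25 cm.
S: 145 / 3.2 = 45.312 → 45.31 cm.
3XL: 152 / 3.2 = 47.500 → 47.50 cm.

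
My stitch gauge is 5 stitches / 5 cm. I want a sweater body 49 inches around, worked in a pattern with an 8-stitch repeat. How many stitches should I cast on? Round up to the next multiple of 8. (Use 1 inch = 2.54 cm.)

49 in = 49 × 2.54 = 124.46 cm.
5 / 5 = 1 sts/cm.
124.46 × 1 = 124.46 sts.
→ 128.

Cast on 128 stitches.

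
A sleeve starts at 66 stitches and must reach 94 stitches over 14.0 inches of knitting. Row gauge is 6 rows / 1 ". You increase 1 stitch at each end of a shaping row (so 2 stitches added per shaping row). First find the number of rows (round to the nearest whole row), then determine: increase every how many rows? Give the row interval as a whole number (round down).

Increase every 6th row.

Rows = 14.0 × 6 = 84.0 → 84 rows.
Stitches to add: 28 → 14 shaping rows (at 2 st each).
84 / 14 = 6.00 → every 6 rows.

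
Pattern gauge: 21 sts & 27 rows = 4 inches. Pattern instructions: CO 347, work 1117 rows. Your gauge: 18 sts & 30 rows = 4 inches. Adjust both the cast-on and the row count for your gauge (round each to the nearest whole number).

Cast on 297 stitches; work 1241 rows.

Stitches: 347 × 18/21 = 297.43 → 297.
Rows: 1117 × 30/27 = 1241.11 → 1241.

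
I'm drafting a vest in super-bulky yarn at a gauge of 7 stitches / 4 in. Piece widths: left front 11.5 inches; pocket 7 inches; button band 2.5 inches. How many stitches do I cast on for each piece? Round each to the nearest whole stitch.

Rate = 7/4 = 1.75 sts per in.
left front: 11.5 × 1.75 = 20.12 → 20.
pocket: 7 × 1.75 = 12.25 → 12.
button band: 2.5 × 1.75 = 4.38 → 4.

left front 20; pocket 12; button band 4.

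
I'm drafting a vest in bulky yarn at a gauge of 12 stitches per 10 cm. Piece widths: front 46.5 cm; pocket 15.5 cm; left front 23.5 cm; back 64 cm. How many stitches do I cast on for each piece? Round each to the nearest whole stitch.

front 56; pocket 19; left front 28; back 77.

Rate = 12/10 = 1.2 sts per cm.
front: 46.5 × 1.2 = 55.80 → 56.
pocket: 15.5 × 1.2 = 18.60 → 19.
left front: 23.5 × 1.2 = 28.20 → 28.
back: 64 × 1.2 = 76.80 → 77.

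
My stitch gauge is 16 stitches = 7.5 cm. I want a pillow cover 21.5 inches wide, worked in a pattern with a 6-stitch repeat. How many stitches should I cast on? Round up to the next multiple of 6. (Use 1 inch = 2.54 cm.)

CO 120 sts.

21.5 in = 21.5 × 2.54 = 54.61 cm.
16 / 7.5 = 2.133 sts/cm.
54.61 × 2.133 = 116.50 sts.
→ 120.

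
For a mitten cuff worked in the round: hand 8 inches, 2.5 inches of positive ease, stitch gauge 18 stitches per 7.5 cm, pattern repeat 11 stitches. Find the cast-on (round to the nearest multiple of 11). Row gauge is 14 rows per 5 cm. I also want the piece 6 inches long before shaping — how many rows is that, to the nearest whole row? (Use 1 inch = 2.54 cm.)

Cast on 66 stitches; work 43 rows.

Finished = 8 + 2.5 = 10.5 inches.
10.5 inches × 2.54 = 26.67 cm.
18/7.5 = 2.4 sts per cm; 26.67 × 2.4 = 64.01 sts.
Nearest multiple of 11 → 66.
6 inches = 15.24 cm; × 2.8 = 42.67 → 43 rows.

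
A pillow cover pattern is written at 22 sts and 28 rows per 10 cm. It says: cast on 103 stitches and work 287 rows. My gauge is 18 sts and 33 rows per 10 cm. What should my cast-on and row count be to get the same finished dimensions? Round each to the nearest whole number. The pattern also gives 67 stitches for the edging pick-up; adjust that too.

Cast on 84 stitches; work 338 rows; edging pick-up 55 stitches.

Stitches: 103 × 18/22 = 84.27 → 84.
Rows: 287 × 33/28 = 338.25 → 338.
edging pick-up: 67 × 18/22 = 54.82 → 55.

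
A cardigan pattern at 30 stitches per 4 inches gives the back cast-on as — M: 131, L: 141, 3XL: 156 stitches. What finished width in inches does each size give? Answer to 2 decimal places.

30/4 = 7.5 sts per in.
M: 131 / 7.5 = 17.467 → 17.47 in.
L: 141 / 7.5 = 18.800 → 18.80 in.
3XL: 156 / 7.5 = 20.800 → 20.80 in.

M 17.47 inches; L 18.80 inches; 3XL 20.80 inches.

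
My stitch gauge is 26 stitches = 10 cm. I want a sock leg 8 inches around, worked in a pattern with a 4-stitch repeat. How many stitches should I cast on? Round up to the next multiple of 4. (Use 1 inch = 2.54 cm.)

56 stitches.

8 in = 8 × 2.54 = 20.32 cm.
26 / 10 = 2.6 sts/cm.
20.32 × 2.6 = 52.83 sts.
→ 56.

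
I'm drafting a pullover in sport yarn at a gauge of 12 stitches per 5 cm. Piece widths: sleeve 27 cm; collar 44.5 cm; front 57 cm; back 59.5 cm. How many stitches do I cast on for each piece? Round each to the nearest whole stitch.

Rate = 12/5 = 2.4 sts per cm.
sleeve: 27 × 2.4 = 64.80 → 65.
collar: 44.5 × 2.4 = 106.80 → 107.
front: 57 × 2.4 = 136.80 → 137.
back: 59.5 × 2.4 = 142.80 → 143.

sleeve 65; collar 107; front 137; back 143.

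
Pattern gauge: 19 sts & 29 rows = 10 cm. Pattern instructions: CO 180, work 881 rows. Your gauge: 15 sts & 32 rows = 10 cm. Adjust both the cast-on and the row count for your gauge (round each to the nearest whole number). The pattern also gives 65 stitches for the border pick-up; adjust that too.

Stitches: 180 × 15/19 = 142.11 → 142.
Rows: 881 × 32/29 = 972.14 → 972.
border pick-up: 65 × 15/19 = 51.32 → 51.

Cast on 142 stitches; work 972 rows; border pick-up 51 stitches.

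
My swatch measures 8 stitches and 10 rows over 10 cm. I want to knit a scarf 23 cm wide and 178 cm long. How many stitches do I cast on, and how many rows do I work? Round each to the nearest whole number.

Cast on 18 stitches and work 178 rows.

Stitch gauge = 8/10 = 0.8 sts/cm; 23 × 0.8 = 18.40 → 18 sts.
Row gauge = 10/10 = 1 rows/cm; 178 × 1 = 178.00 → 178 rows.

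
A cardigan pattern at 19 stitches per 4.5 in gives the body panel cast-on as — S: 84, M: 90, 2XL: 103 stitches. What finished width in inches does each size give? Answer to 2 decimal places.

19/4.5 = 4.222 sts per in.
S: 84 / 4.222 = 19.895 → 19.89 in.
M: 90 / 4.222 = 21.316 → 21.32 in.
2XL: 103 / 4.222 = 24.395 → 24.39 in.

S 19.89 inches; M 21.32 inches; 2XL 24.39 inches.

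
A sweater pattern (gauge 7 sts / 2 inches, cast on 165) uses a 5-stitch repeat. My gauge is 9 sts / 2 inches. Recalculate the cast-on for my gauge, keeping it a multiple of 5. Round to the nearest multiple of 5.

165 × 9 / 7 = 212.14.
Nearest multiple of 5: 210.

Cast on 210 stitches.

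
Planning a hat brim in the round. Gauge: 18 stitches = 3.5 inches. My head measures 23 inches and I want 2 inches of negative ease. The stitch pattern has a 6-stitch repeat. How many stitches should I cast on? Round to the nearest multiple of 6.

Finished = 23 − 2 = 21 inches.
18 / 3.5 = 5.143 sts/in.
21 × 5.143 = 108.00 sts.
Nearest multiple of 6: 108.

108 stitches.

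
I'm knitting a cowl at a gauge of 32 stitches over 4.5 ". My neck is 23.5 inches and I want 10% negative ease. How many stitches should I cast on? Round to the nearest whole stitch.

Finished = 23.5 × 0.90 = 21.15 in.
32 / 4.5 = 7.111 sts per inch.
21.15 × 7.111 = 150.40 sts.
→ 150 sts.

CO 150 sts.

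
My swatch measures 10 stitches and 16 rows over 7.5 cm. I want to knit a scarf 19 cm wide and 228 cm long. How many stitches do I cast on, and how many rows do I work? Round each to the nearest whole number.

Cast on 25 stitches and work 486 rows.

Stitch gauge = 10/7.5 = 1.333 sts/cm; 19 × 1.333 = 25.33 → 25 sts.
Row gauge = 16/7.5 = 2.133 rows/cm; 228 × 2.133 = 486.40 → 486 rows.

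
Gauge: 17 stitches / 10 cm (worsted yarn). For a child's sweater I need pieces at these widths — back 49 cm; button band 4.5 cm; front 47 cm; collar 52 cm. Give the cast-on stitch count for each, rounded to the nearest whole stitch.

back 83; button band 8; front 80; collar 88.

Rate = 17/10 = 1.7 sts per cm.
back: 49 × 1.7 = 83.30 → 83.
button band: 4.5 × 1.7 = 7.65 → 8.
front: 47 × 1.7 = 79.90 → 80.
collar: 52 × 1.7 = 88.40 → 88.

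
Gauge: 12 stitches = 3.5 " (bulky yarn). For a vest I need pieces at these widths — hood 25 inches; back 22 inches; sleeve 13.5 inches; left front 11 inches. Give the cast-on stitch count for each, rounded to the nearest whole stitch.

hood 86; back 75; sleeve 46; left front 38.

Rate = 12/3.5 = 3.429 sts per in.
hood: 25 × 3.429 = 85.71 → 86.
back: 22 × 3.429 = 75.43 → 75.
sleeve: 13.5 × 3.429 = 46.29 → 46.
left front: 11 × 3.429 = 37.71 → 38.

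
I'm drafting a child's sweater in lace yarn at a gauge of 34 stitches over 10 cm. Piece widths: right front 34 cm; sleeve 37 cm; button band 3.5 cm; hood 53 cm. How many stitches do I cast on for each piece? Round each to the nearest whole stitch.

right front 116; sleeve 126; button band 12; hood 180.

Rate = 34/10 = 3.4 sts per cm.
right front: 34 × 3.4 = 115.60 → 116.
sleeve: 37 × 3.4 = 125.80 → 126.
button band: 3.5 × 3.4 = 11.90 → 12.
hood: 53 × 3.4 = 180.20 → 180.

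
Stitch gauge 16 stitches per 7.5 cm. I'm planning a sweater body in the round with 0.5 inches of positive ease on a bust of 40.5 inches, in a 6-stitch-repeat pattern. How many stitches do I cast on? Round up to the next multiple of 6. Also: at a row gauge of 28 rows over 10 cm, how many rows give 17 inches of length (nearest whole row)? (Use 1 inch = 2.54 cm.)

Finished = 40.5 + 0.5 = 41 inches.
41 inches × 2.54 = 104.14 cm.
16/7.5 = 2.133 sts per cm; 104.14 × 2.133 = 222.17 sts.
Next multiple of 6 → 228.
17 inches = 43.18 cm; × 2.8 = 120.90 → 121 rows.

Cast on 228 stitches; work 121 rows.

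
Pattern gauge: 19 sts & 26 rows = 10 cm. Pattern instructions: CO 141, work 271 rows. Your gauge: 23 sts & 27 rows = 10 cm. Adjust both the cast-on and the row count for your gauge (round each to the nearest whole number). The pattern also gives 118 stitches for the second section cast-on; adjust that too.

Stitches: 141 × 23/19 = 170.68 → 171.
Rows: 271 × 27/26 = 281.42 → 281.
second section cast-on: 118 × 23/19 = 142.84 → 143.

Cast on 171 stitches; work 281 rows; second section cast-on 143 stitches.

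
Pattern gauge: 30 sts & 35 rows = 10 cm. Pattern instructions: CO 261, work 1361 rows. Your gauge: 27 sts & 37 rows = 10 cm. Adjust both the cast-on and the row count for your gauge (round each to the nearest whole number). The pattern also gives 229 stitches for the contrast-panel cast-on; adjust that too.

Stitches: 261 × 27/30 = 234.90 → 235.
Rows: 1361 × 37/35 = 1438.77 → 1439.
contrast-panel cast-on: 229 × 27/30 = 206.10 → 206.

Cast on 235 stitches; work 1439 rows; contrast-panel cast-on 206 stitches.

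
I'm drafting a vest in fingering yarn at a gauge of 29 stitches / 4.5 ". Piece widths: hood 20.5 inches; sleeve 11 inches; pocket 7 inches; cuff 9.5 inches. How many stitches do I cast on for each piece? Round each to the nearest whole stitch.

hood 132; sleeve 71; pocket 45; cuff 61.

Rate = 29/4.5 = 6.444 sts per in.
hood: 20.5 × 6.444 = 132.11 → 132.
sleeve: 11 × 6.444 = 70.89 → 71.
pocket: 7 × 6.444 = 45.11 → 45.
cuff: 9.5 × 6.444 = 61.22 → 61.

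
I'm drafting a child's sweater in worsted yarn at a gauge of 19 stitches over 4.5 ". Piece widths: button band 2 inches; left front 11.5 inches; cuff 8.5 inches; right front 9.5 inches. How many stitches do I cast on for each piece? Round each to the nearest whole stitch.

Rate = 19/4.5 = 4.222 sts per in.
button band: 2 × 4.222 = 8.44 → 8.
left front: 11.5 × 4.222 = 48.56 → 49.
cuff: 8.5 × 4.222 = 35.89 → 36.
right front: 9.5 × 4.222 = 40.11 → 40.

button band 8; left front 49; cuff 36; right front 40.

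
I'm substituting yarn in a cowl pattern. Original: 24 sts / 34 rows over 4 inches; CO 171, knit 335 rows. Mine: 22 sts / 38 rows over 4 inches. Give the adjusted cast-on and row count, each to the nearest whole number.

Stitches: 171 × 22/24 = 156.75 → 157.
Rows: 335 × 38/34 = 374.41 → 374.

Cast on 157 stitches; work 374 rows.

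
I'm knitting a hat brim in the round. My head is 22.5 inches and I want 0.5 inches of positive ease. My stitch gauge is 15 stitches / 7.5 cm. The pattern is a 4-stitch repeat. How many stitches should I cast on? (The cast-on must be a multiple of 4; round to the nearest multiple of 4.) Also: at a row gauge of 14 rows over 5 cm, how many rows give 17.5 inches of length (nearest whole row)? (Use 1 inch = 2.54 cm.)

Cast on 116 stitches; work 124 rows.

Finished = 22.5 + 0.5 = 23 inches.
23 inches × 2.54 = 58.42 cm.
15/7.5 = 2 sts per cm; 58.42 × 2 = 116.84 sts.
Nearest multiple of 4 → 116.
17.5 inches = 44.45 cm; × 2.8 = 124.46 → 124 rows.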